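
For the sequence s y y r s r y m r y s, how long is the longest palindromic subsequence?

9

One longest palindromic subsequence is syyrsryys (positions 1,2,3,4,5,6,7,10,11); it reads the same forward and backward, and the interval DP gives dp[1][11] = 9.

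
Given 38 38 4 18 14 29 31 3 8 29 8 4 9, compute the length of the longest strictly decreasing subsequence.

Let dp[i] be the longest decreasing subsequence ending at position i. Then dp = [1, 1, 2, 2, 3, 2, 2, 4, 4, 3, 4, 5, 4].
The maximum is 5; one witness is 38, 18, 14, 8, 4 at positions 1,4,5,9,12.

5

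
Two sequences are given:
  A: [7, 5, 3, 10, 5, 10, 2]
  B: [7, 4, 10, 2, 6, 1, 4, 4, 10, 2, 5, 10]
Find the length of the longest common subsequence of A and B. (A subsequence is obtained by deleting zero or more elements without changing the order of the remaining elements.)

4

Backtracking the LCS table gives one alignment: 7 (A1,B1) → 10 (A4,B9) → 5 (A5,B11) → 10 (A6,B12).
So the longest common subsequence has length 4.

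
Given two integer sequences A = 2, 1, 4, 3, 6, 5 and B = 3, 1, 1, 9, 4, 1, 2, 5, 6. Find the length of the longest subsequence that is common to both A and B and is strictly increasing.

3

For each value that appears in both, track the longest common increasing run ending there.
The best achievable length is 3; one witness is 1, 4, 5 (A-positions 2,3,6, B-positions 2,5,8).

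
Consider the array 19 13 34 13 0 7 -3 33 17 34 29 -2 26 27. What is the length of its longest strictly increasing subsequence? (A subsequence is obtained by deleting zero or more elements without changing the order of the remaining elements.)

5

One longest increasing subsequence is 0, 7, 17, 26, 27 (positions 5,6,9,13,14), of length 5; no longer one exists.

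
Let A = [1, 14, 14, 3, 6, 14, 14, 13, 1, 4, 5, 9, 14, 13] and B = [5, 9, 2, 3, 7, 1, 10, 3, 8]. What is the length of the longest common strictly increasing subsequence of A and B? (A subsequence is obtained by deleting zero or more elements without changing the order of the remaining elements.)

2

A longest common strictly increasing subsequence is 5, 9 (length 2); it appears in order in both A and B, and no longer such subsequence exists.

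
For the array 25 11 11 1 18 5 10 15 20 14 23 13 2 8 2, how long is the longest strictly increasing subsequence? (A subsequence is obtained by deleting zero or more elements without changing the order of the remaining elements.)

6

One longest increasing subsequence is 1, 5, 10, 15, 20, 23 (positions 4,6,7,8,9,11), of length 6; no longer one exists.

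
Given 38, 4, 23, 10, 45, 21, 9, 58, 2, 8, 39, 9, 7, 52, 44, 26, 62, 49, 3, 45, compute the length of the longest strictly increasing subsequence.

Let dp[i] be the longest increasing subsequence ending at position i. Then dp = [1, 1, 2, 2, 3, 3, 2, 4, 1, 2, 4, 3, 2, 5, 5, 4, 6, 6, 2, 6].
The maximum is 6; one witness is 4, 10, 21, 39, 52, 62 at positions 2,4,6,11,14,17.

6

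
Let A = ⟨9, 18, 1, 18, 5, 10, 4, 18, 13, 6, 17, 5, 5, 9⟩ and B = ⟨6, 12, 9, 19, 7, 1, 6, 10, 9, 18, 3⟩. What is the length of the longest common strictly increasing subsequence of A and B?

3

For each value that appears in both, track the longest common increasing run ending there.
The best achievable length is 3; one witness is 1, 6, 9 (A-positions 3,10,14, B-positions 6,7,9).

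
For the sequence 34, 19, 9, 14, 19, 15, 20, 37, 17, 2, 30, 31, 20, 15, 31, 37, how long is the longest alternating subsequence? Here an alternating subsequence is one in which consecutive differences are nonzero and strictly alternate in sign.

9

A longest alternating subsequence is 34, 9, 19, 15, 20, 17, 30, 20, 31 (positions 1,3,5,6,7,9,11,13,15); its 8 consecutive differences strictly alternate in sign, and length 9 is optimal.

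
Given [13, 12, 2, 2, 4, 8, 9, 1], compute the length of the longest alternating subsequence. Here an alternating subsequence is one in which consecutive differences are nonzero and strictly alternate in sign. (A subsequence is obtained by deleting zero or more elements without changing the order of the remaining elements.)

Track the best alternating length ending on an up-step vs a down-step at each position: up/down = 1/1, 1/2, 1/2, 1/2, 3/2, 3/2, 3/2, 1/4.
The maximum over both is 4; one such subsequence is 13, 2, 4, 1.

4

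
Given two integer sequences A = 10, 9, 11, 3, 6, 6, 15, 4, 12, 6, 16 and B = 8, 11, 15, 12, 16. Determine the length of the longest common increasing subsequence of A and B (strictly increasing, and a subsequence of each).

A longest common strictly increasing subsequence is 11, 15, 16 (length 3); it appears in order in both A and B, and no longer such subsequence exists.

3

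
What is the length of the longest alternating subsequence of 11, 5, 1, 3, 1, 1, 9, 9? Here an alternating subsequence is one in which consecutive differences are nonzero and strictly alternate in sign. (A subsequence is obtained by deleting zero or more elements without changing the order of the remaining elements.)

5

Track the best alternating length ending on an up-step vs a down-step at each position: up/down = 1/1, 1/2, 1/2, 3/2, 1/4, 1/4, 5/2, 5/2.
The maximum over both is 5; one such subsequence is 11, 1, 3, 1, 9.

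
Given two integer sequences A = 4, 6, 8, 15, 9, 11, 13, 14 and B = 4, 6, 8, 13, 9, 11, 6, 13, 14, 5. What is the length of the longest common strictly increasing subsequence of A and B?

A longest common strictly increasing subsequence is 4, 6, 8, 9, 11, 13, 14 (length 7); it appears in order in both A and B, and no longer such subsequence exists.

7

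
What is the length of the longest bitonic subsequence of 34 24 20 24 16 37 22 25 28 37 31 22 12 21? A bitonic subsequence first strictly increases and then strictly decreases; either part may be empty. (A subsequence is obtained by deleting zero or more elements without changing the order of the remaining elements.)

8

One longest bitonic subsequence is 20, 24, 25, 28, 37, 31, 22, 21 (positions 3,4,8,9,10,11,12,14): it rises to 37 then falls. Length 8 is optimal.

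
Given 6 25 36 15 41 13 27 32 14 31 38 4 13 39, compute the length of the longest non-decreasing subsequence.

6

Let dp[i] be the longest non-decreasing subsequence ending at position i. Then dp = [1, 2, 3, 2, 4, 2, 3, 4, 3, 4, 5, 1, 3, 6].
The maximum is 6; one witness is 6, 25, 27, 32, 38, 39 at positions 1,2,7,8,11,14.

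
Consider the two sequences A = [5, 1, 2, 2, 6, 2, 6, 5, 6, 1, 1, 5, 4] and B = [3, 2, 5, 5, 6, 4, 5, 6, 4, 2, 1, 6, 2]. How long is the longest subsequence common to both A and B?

A longest common subsequence is 5, 6, 5, 6, 1 (length 5); the LCS DP confirms no longer common subsequence exists.

5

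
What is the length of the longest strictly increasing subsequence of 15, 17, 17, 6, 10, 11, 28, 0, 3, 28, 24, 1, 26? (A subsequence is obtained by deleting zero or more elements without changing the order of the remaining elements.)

Let dp[i] be the longest increasing subsequence ending at position i. Then dp = [1, 2, 2, 1, 2, 3, 4, 1, 2, 4, 4, 2, 5].
The maximum is 5; one witness is 6, 10, 11, 24, 26 at positions 4,5,6,11,13.

5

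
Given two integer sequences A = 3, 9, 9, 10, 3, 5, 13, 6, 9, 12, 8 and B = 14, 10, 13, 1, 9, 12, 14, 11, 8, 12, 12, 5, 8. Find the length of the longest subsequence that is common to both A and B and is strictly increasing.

2

For each value that appears in both, track the longest common increasing run ending there.
The best achievable length is 2; one witness is 10, 13 (A-positions 4,7, B-positions 2,3).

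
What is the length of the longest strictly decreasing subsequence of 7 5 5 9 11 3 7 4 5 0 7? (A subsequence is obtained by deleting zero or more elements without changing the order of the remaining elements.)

Scanning left to right, the best length ending at each element is: 7→1, 5→2, 5→2, 9→1, 11→1, 3→3, 7→2, 4→3, 5→3, 0→4, 7→2.
So the longest decreasing subsequence has length 4, e.g. 7, 5, 3, 0.

4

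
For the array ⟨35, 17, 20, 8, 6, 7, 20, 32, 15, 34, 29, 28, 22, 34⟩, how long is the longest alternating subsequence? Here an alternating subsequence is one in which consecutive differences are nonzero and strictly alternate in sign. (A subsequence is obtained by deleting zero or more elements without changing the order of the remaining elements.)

A longest alternating subsequence is 35, 17, 20, 8, 20, 15, 34, 29, 34 (positions 1,2,3,4,7,9,10,11,14); its 8 consecutive differences strictly alternate in sign, and length 9 is optimal.

9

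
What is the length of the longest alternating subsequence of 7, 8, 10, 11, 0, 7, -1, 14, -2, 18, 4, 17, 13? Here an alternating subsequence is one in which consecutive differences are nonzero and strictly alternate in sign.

11

A longest alternating subsequence is 7, 8, 0, 7, -1, 14, -2, 18, 4, 17, 13 (positions 1,2,5,6,7,8,9,10,11,12,13); its 10 consecutive differences strictly alternate in sign, and length 11 is optimal.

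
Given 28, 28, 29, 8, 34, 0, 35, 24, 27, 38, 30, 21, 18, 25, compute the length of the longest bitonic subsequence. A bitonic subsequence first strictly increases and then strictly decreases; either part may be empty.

Let inc[i] be the LIS ending at i and dec[i] the longest strictly decreasing subsequence starting at i. inc = [1, 1, 2, 1, 3, 1, 4, 2, 3, 5, 4, 2, 2, 3], dec = [4, 4, 4, 2, 4, 1, 4, 3, 3, 4, 3, 2, 1, 1].
max_i inc[i]+dec[i]−1 = 8, with one witness 28, 29, 34, 35, 38, 30, 21, 18.

8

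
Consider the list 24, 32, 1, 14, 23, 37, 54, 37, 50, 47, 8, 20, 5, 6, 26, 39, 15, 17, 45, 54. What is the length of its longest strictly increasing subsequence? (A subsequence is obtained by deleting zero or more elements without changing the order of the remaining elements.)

Scanning left to right, the best length ending at each element is: 24→1, 32→2, 1→1, 14→2, 23→3, 37→4, 54→5, 37→4, 50→5, 47→5, 8→2, 20→3, 5→2, 6→3, 26→4, 39→5, 15→4, 17→5, 45→6, 54→7.
So the longest increasing subsequence has length 7, e.g. 1, 14, 23, 37, 39, 45, 54.

7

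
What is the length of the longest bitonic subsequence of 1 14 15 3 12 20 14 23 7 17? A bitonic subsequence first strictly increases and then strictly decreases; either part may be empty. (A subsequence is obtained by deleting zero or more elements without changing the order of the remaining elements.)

6

One longest bitonic subsequence is 1, 14, 15, 20, 14, 7 (positions 1,2,3,6,7,9): it rises to 20 then falls. Length 6 is optimal.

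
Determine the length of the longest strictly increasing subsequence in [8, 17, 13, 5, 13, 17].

3

Scanning left to right, the best length ending at each element is: 8→1, 17→2, 13→2, 5→1, 13→2, 17→3.
So the longest increasing subsequence has length 3, e.g. 8, 13, 17.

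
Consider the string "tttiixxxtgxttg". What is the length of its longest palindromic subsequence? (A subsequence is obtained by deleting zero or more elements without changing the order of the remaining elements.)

One longest palindromic subsequence is tttxxxttt (positions 1,2,3,6,7,8,9,12,13); it reads the same forward and backward, and the interval DP gives dp[1][14] = 9.

9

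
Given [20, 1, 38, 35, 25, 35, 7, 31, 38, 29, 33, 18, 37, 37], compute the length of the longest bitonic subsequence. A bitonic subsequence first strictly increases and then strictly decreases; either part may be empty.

One longest bitonic subsequence is 20, 38, 35, 31, 29, 18 (positions 1,3,6,8,10,12): it rises to 38 then falls. Length 6 is optimal.

6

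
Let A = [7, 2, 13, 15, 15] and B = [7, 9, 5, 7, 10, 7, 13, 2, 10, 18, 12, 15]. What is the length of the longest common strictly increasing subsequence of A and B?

3

A longest common strictly increasing subsequence is 7, 13, 15 (length 3); it appears in order in both A and B, and no longer such subsequence exists.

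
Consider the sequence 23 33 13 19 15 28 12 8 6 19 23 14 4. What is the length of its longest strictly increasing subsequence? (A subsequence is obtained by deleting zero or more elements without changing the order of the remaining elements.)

4

Scanning left to right, the best length ending at each element is: 23→1, 33→2, 13→1, 19→2, 15→2, 28→3, 12→1, 8→1, 6→1, 19→3, 23→4, 14→2, 4→1.
So the longest increasing subsequence has length 4, e.g. 13, 15, 19, 23.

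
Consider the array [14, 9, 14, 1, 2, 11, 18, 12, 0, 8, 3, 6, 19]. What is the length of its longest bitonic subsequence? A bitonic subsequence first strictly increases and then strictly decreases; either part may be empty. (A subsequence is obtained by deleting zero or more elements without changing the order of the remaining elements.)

One longest bitonic subsequence is 1, 2, 11, 18, 12, 8, 6 (positions 4,5,6,7,8,10,12): it rises to 18 then falls. Length 7 is optimal.

7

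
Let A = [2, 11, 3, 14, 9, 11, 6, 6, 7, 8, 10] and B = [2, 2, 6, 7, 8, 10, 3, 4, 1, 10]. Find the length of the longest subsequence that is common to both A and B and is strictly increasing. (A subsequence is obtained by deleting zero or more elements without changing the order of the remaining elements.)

For each value that appears in both, track the longest common increasing run ending there.
The best achievable length is 5; one witness is 2, 6, 7, 8, 10 (A-positions 1,7,9,10,11, B-positions 1,3,4,5,6).

5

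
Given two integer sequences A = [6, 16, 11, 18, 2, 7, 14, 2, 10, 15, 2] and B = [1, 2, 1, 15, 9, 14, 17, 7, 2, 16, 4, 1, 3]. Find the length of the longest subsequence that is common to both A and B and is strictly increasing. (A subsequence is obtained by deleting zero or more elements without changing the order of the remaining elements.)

A longest common strictly increasing subsequence is 2, 15 (length 2); it appears in order in both A and B, and no longer such subsequence exists.

2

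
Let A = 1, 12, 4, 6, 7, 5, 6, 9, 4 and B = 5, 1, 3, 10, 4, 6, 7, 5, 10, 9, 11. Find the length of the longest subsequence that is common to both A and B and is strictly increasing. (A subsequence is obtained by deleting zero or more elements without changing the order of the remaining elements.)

For each value that appears in both, track the longest common increasing run ending there.
The best achievable length is 5; one witness is 1, 4, 6, 7, 9 (A-positions 1,3,4,5,8, B-positions 2,5,6,7,10).

5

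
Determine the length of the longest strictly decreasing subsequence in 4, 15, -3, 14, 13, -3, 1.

4

Scanning left to right, the best length ending at each element is: 4→1, 15→1, -3→2, 14→2, 13→3, -3→4, 1→4.
So the longest decreasing subsequence has length 4, e.g. 15, 14, 13, -3.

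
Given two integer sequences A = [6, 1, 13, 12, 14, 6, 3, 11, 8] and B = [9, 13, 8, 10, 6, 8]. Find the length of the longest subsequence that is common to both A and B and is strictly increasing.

For each value that appears in both, track the longest common increasing run ending there.
The best achievable length is 2; one witness is 6, 8 (A-positions 1,9, B-positions 5,6).

2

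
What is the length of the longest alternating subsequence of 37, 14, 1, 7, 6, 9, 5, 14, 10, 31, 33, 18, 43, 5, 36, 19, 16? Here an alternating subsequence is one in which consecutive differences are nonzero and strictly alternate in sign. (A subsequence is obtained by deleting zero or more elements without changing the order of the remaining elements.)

A longest alternating subsequence is 37, 1, 7, 6, 9, 5, 14, 10, 31, 18, 43, 5, 36, 19 (positions 1,3,4,5,6,7,8,9,10,12,13,14,15,16); its 13 consecutive differences strictly alternate in sign, and length 14 is optimal.

14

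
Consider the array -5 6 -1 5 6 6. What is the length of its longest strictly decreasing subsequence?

2

Scanning left to right, the best length ending at each element is: -5→1, 6→1, -1→2, 5→2, 6→1, 6→1.
So the longest decreasing subsequence has length 2, e.g. 6, -1.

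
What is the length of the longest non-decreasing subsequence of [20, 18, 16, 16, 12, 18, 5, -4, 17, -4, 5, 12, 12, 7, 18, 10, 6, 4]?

Let dp[i] be the longest non-decreasing subsequence ending at position i. Then dp = [1, 1, 1, 2, 1, 3, 1, 1, 3, 2, 3, 4, 5, 4, 6, 5, 4, 3].
The maximum is 6; one witness is -4, -4, 5, 12, 12, 18 at positions 8,10,11,12,13,15.

6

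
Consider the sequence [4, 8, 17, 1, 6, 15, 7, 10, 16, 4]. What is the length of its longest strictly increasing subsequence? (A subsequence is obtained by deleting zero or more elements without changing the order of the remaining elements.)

Scanning left to right, the best length ending at each element is: 4→1, 8→2, 17→3, 1→1, 6→2, 15→3, 7→3, 10→4, 16→5, 4→2.
So the longest increasing subsequence has length 5, e.g. 4, 6, 7, 10, 16.

5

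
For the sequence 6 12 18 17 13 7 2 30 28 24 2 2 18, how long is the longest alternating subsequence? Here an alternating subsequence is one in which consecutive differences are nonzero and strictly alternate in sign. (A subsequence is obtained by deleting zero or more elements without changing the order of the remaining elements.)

A longest alternating subsequence is 6, 18, 17, 30, 2, 18 (positions 1,3,4,8,11,13); its 5 consecutive differences strictly alternate in sign, and length 6 is optimal.

6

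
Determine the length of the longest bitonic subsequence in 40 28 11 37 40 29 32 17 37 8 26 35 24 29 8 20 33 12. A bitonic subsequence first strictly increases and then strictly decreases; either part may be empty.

One longest bitonic subsequence is 28, 37, 40, 37, 35, 29, 20, 12 (positions 2,4,5,9,12,14,16,18): it rises to 40 then falls. Length 8 is optimal.

8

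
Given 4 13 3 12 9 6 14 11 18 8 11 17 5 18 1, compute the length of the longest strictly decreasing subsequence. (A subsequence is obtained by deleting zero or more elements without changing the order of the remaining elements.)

Let dp[i] be the longest decreasing subsequence ending at position i. Then dp = [1, 1, 2, 2, 3, 4, 1, 3, 1, 4, 3, 2, 5, 1, 6].
The maximum is 6; one witness is 13, 12, 9, 6, 5, 1 at positions 2,4,5,6,13,15.

6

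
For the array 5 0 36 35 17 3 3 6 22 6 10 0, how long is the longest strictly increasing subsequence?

Scanning left to right, the best length ending at each element is: 5→1, 0→1, 36→2, 35→2, 17→2, 3→2, 3→2, 6→3, 22→4, 6→3, 10→4, 0→1.
So the longest increasing subsequence has length 4, e.g. 0, 3, 6, 22.

4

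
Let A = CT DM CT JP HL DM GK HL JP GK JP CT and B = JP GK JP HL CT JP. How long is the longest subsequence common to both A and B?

Backtracking the LCS table gives one alignment: JP (A4,B1) → GK (A7,B2) → HL (A8,B4) → JP (A11,B6).
So the longest common subsequence has length 4.

4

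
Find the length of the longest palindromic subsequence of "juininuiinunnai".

One longest palindromic subsequence is innuiiunni (positions 3,4,6,7,8,9,11,12,13,15); it reads the same forward and backward, and the interval DP gives dp[1][15] = 10.

10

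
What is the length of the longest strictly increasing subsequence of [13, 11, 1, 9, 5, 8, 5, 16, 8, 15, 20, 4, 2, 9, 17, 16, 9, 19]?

Let dp[i] be the longest increasing subsequence ending at position i. Then dp = [1, 1, 1, 2, 2, 3, 2, 4, 3, 4, 5, 2, 2, 4, 5, 5, 4, 6].
The maximum is 6; one witness is 1, 5, 8, 16, 17, 19 at positions 3,5,6,8,15,18.

6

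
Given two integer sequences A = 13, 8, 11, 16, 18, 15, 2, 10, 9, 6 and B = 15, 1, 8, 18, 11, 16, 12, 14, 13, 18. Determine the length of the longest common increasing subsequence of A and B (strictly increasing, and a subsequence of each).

A longest common strictly increasing subsequence is 8, 11, 16, 18 (length 4); it appears in order in both A and B, and no longer such subsequence exists.

4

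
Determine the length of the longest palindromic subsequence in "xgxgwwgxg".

One longest palindromic subsequence is gxgwwgxg (positions 2,3,4,5,6,7,8,9); it reads the same forward and backward, and the interval DP gives dp[1][9] = 8.

8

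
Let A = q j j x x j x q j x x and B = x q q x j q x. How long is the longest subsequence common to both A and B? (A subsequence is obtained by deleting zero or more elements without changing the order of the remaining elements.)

A longest common subsequence is qxjqx (length 5); the LCS DP confirms no longer common subsequence exists.

5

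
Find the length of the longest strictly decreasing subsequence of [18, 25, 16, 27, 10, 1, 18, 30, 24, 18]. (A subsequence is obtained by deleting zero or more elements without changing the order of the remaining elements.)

4

One longest decreasing subsequence is 18, 16, 10, 1 (positions 1,3,5,6), of length 4; no longer one exists.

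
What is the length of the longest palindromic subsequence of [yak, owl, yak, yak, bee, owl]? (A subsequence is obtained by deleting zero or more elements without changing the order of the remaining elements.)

Using dp[i][j] = 2 + dp[i+1][j−1] if the ends match, else max(dp[i+1][j], dp[i][j−1]):
dp[1][6] = 4. A witness is owl yak yak owl at positions 2,3,4,6.

4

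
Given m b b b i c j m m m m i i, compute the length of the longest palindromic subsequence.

6

Using dp[i][j] = 2 + dp[i+1][j−1] if the ends match, else max(dp[i+1][j], dp[i][j−1]):
dp[1][13] = 6. A witness is immmmi at positions 5,8,9,10,11,13.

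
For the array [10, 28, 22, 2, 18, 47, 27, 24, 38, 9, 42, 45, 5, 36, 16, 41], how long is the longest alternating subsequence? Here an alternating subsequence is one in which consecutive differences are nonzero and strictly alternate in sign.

12

A longest alternating subsequence is 10, 28, 22, 47, 27, 38, 9, 42, 5, 36, 16, 41 (positions 1,2,3,6,7,9,10,11,13,14,15,16); its 11 consecutive differences strictly alternate in sign, and length 12 is optimal.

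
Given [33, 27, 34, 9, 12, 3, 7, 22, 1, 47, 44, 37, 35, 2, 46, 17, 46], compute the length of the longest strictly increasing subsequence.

5

Let dp[i] be the longest increasing subsequence ending at position i. Then dp = [1, 1, 2, 1, 2, 1, 2, 3, 1, 4, 4, 4, 4, 2, 5, 3, 5].
The maximum is 5; one witness is 9, 12, 22, 44, 46 at positions 4,5,8,11,15.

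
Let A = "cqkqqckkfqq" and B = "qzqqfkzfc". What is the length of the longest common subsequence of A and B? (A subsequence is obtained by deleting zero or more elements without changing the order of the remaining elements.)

A longest common subsequence is qqqkf (length 5); the LCS DP confirms no longer common subsequence exists.

5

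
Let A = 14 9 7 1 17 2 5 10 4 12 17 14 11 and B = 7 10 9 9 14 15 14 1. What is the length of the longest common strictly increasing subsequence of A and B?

A longest common strictly increasing subsequence is 7, 10, 14 (length 3); it appears in order in both A and B, and no longer such subsequence exists.

3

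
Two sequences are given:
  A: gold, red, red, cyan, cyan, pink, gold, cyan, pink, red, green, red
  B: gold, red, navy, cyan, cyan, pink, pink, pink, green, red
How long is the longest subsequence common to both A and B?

8

Backtracking the LCS table gives one alignment: gold (A1,B1) → red (A2,B2) → cyan (A4,B4) → cyan (A5,B5) → pink (A6,B7) → pink (A9,B8) → green (A11,B9) → red (A12,B10).
So the longest common subsequence has length 8.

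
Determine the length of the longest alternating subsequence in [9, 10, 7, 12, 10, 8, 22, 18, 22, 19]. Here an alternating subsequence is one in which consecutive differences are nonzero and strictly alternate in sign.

Track the best alternating length ending on an up-step vs a down-step at each position: up/down = 1/1, 2/1, 1/3, 4/1, 4/5, 4/5, 6/1, 6/7, 8/1, 8/9.
The maximum over both is 9; one such subsequence is 9, 10, 7, 12, 10, 22, 18, 22, 19.

9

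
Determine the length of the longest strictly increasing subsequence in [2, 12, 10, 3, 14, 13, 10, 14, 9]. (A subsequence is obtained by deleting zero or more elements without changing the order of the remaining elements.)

4

Let dp[i] be the longest increasing subsequence ending at position i. Then dp = [1, 2, 2, 2, 3, 3, 3, 4, 3].
The maximum is 4; one witness is 2, 12, 13, 14 at positions 1,2,6,8.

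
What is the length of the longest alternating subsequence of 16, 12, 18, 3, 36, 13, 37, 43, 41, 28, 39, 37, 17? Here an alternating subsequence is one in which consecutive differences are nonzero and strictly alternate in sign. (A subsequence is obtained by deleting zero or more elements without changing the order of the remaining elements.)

10

A longest alternating subsequence is 16, 12, 18, 3, 36, 13, 37, 28, 39, 37 (positions 1,2,3,4,5,6,7,10,11,12); its 9 consecutive differences strictly alternate in sign, and length 10 is optimal.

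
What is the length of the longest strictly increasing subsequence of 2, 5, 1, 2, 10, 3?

Let dp[i] be the longest increasing subsequence ending at position i. Then dp = [1, 2, 1, 2, 3, 3].
The maximum is 3; one witness is 2, 5, 10 at positions 1,2,5.

3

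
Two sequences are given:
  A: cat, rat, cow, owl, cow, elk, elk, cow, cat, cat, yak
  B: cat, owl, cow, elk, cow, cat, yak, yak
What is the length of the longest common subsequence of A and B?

7

Backtracking the LCS table gives one alignment: cat (A1,B1) → owl (A4,B2) → cow (A5,B3) → elk (A7,B4) → cow (A8,B5) → cat (A9,B6) → yak (A11,B8).
So the longest common subsequence has length 7.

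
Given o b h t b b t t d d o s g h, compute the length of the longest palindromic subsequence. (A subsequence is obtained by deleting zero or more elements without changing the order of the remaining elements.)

One longest palindromic subsequence is htbbth (positions 3,4,5,6,8,14); it reads the same forward and backward, and the interval DP gives dp[1][14] = 6.

6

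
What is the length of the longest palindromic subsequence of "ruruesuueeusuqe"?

One longest palindromic subsequence is euueeuue (positions 5,7,8,9,10,11,13,15); it reads the same forward and backward, and the interval DP gives dp[1][15] = 8.

8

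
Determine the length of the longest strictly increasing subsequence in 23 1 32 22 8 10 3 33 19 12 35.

5

One longest increasing subsequence is 1, 8, 10, 33, 35 (positions 2,5,6,8,11), of length 5; no longer one exists.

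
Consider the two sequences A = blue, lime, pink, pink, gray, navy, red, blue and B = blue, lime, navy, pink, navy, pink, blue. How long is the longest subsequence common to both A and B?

5

A longest common subsequence is blue, lime, pink, pink, blue (length 5); the LCS DP confirms no longer common subsequence exists.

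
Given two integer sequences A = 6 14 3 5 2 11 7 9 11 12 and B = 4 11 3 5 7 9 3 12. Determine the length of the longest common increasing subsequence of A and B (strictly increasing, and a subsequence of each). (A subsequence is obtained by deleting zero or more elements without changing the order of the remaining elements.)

5

For each value that appears in both, track the longest common increasing run ending there.
The best achievable length is 5; one witness is 3, 5, 7, 9, 12 (A-positions 3,4,7,8,10, B-positions 3,4,5,6,8).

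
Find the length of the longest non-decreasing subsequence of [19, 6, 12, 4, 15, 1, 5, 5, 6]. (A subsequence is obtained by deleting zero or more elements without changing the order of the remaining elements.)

4

One longest non-decreasing subsequence is 4, 5, 5, 6 (positions 4,7,8,9), of length 4; no longer one exists.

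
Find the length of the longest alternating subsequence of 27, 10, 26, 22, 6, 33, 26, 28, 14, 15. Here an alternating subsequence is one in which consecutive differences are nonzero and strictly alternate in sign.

Track the best alternating length ending on an up-step vs a down-step at each position: up/down = 1/1, 1/2, 3/2, 3/4, 1/4, 5/1, 5/6, 7/6, 5/8, 9/8.
The maximum over both is 9; one such subsequence is 27, 10, 26, 22, 33, 26, 28, 14, 15.

9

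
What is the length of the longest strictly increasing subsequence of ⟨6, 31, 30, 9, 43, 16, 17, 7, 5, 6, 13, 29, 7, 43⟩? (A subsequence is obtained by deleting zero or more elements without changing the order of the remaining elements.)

6

Let dp[i] be the longest increasing subsequence ending at position i. Then dp = [1, 2, 2, 2, 3, 3, 4, 2, 1, 2, 3, 5, 3, 6].
The maximum is 6; one witness is 6, 9, 16, 17, 29, 43 at positions 1,4,6,7,12,14.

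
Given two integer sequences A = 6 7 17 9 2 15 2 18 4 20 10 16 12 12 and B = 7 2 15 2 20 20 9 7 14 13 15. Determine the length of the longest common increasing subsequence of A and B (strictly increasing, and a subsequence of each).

3

A longest common strictly increasing subsequence is 7, 15, 20 (length 3); it appears in order in both A and B, and no longer such subsequence exists.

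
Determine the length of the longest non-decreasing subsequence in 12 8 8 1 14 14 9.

4

Let dp[i] be the longest non-decreasing subsequence ending at position i. Then dp = [1, 1, 2, 1, 3, 4, 3].
The maximum is 4; one witness is 8, 8, 14, 14 at positions 2,3,5,6.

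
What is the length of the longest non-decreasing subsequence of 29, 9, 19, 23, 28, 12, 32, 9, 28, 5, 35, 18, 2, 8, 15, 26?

Let dp[i] be the longest non-decreasing subsequence ending at position i. Then dp = [1, 1, 2, 3, 4, 2, 5, 2, 5, 1, 6, 3, 1, 2, 3, 4].
The maximum is 6; one witness is 9, 19, 23, 28, 32, 35 at positions 2,3,4,5,7,11.

6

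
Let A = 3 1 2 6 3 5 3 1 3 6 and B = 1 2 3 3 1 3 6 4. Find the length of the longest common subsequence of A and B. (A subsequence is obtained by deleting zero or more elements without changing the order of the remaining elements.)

7

A longest common subsequence is 1, 2, 3, 3, 1, 3, 6 (length 7); the LCS DP confirms no longer common subsequence exists.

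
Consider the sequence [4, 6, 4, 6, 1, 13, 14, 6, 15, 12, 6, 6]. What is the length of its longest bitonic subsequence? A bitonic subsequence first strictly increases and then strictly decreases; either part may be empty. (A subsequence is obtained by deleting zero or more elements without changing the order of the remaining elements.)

7

One longest bitonic subsequence is 4, 6, 13, 14, 15, 12, 6 (positions 1,2,6,7,9,10,12): it rises to 15 then falls. Length 7 is optimal.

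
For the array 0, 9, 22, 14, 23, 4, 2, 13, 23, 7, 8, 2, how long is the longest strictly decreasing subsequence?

5

Scanning left to right, the best length ending at each element is: 0→1, 9→1, 22→1, 14→2, 23→1, 4→3, 2→4, 13→3, 23→1, 7→4, 8→4, 2→5.
So the longest decreasing subsequence has length 5, e.g. 22, 14, 13, 7, 2.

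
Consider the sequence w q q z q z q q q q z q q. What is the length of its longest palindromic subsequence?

Using dp[i][j] = 2 + dp[i+1][j−1] if the ends match, else max(dp[i+1][j], dp[i][j−1]):
dp[1][13] = 11. A witness is qqzqqqqqzqq at positions 2,3,4,5,7,8,9,10,11,12,13.

11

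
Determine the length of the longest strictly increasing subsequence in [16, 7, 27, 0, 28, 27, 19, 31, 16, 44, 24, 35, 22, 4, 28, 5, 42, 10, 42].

6

Scanning left to right, the best length ending at each element is: 16→1, 7→1, 27→2, 0→1, 28→3, 27→2, 19→2, 31→4, 16→2, 44→5, 24→3, 35→5, 22→3, 4→2, 28→4, 5→3, 42→6, 10→4, 42→6.
So the longest increasing subsequence has length 6, e.g. 16, 27, 28, 31, 35, 42.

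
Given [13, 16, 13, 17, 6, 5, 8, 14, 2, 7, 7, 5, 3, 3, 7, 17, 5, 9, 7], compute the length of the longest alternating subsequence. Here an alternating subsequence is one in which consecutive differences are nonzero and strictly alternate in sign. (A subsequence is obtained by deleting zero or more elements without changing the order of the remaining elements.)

A longest alternating subsequence is 13, 16, 13, 17, 6, 8, 2, 7, 5, 7, 5, 9, 7 (positions 1,2,3,4,5,7,9,10,12,15,17,18,19); its 12 consecutive differences strictly alternate in sign, and length 13 is optimal.

13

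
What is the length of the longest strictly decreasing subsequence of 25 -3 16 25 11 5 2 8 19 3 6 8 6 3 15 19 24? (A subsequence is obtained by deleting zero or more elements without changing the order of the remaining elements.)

6

Scanning left to right, the best length ending at each element is: 25→1, -3→2, 16→2, 25→1, 11→3, 5→4, 2→5, 8→4, 19→2, 3→5, 6→5, 8→4, 6→5, 3→6, 15→3, 19→2, 24→2.
So the longest decreasing subsequence has length 6, e.g. 25, 16, 11, 8, 6, 3.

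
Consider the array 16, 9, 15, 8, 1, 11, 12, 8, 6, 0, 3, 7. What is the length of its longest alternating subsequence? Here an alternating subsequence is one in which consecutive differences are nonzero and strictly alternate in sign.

Track the best alternating length ending on an up-step vs a down-step at each position: up/down = 1/1, 1/2, 3/2, 1/4, 1/4, 5/4, 5/4, 5/6, 5/6, 1/6, 7/6, 7/6.
The maximum over both is 7; one such subsequence is 16, 9, 15, 8, 11, 0, 3.

7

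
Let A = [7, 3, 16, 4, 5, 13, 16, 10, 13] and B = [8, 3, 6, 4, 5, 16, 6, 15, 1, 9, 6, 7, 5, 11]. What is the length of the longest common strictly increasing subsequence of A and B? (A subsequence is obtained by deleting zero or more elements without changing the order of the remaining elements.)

4

For each value that appears in both, track the longest common increasing run ending there.
The best achievable length is 4; one witness is 3, 4, 5, 16 (A-positions 2,4,5,7, B-positions 2,4,5,6).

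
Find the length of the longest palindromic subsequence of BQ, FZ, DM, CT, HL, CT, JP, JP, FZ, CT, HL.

6

Using dp[i][j] = 2 + dp[i+1][j−1] if the ends match, else max(dp[i+1][j], dp[i][j−1]):
dp[1][11] = 6. A witness is HL CT JP JP CT HL at positions 5,6,7,8,10,11.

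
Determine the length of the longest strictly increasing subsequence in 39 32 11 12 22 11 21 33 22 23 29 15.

Scanning left to right, the best length ending at each element is: 39→1, 32→1, 11→1, 12→2, 22→3, 11→1, 21→3, 33→4, 22→4, 23→5, 29→6, 15→3.
So the longest increasing subsequence has length 6, e.g. 11, 12, 21, 22, 23, 29.

6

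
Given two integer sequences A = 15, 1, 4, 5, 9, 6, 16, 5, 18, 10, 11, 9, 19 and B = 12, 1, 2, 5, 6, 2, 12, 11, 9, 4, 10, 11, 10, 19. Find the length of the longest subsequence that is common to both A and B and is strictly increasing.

For each value that appears in both, track the longest common increasing run ending there.
The best achievable length is 6; one witness is 1, 5, 6, 10, 11, 19 (A-positions 2,4,6,10,11,13, B-positions 2,4,5,11,12,14).

6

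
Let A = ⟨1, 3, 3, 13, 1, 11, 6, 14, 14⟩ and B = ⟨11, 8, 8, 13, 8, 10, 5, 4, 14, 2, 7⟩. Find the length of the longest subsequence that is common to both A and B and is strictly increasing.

2

For each value that appears in both, track the longest common increasing run ending there.
The best achievable length is 2; one witness is 11, 14 (A-positions 6,8, B-positions 1,9).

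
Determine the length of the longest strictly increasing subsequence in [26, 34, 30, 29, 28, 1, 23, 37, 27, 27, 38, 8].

4

One longest increasing subsequence is 26, 34, 37, 38 (positions 1,2,8,11), of length 4; no longer one exists.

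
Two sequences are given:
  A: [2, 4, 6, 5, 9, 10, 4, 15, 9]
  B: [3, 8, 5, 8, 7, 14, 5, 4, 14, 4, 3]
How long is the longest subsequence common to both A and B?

2

A longest common subsequence is 4, 4 (length 2); the LCS DP confirms no longer common subsequence exists.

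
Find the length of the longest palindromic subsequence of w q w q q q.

4

One longest palindromic subsequence is qqqq (positions 2,4,5,6); it reads the same forward and backward, and the interval DP gives dp[1][6] = 4.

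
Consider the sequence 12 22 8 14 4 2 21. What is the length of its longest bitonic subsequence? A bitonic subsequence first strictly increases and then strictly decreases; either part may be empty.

5

One longest bitonic subsequence is 12, 22, 14, 4, 2 (positions 1,2,4,5,6): it rises to 22 then falls. Length 5 is optimal.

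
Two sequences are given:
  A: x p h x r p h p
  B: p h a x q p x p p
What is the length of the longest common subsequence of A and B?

5

A longest common subsequence is xpxpp (length 5); the LCS DP confirms no longer common subsequence exists.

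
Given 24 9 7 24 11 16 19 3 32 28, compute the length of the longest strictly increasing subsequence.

Let dp[i] be the longest increasing subsequence ending at position i. Then dp = [1, 1, 1, 2, 2, 3, 4, 1, 5, 5].
The maximum is 5; one witness is 9, 11, 16, 19, 32 at positions 2,5,6,7,9.

5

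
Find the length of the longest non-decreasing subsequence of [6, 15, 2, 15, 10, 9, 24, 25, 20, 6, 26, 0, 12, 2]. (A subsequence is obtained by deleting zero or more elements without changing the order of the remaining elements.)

Scanning left to right, the best length ending at each element is: 6→1, 15→2, 2→1, 15→3, 10→2, 9→2, 24→4, 25→5, 20→4, 6→2, 26→6, 0→1, 12→3, 2→2.
So the longest non-decreasing subsequence has length 6, e.g. 6, 15, 15, 24, 25, 26.

6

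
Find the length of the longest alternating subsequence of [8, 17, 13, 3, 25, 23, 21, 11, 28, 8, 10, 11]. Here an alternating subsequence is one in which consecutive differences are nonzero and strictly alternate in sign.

8

A longest alternating subsequence is 8, 17, 13, 25, 23, 28, 8, 10 (positions 1,2,3,5,6,9,10,11); its 7 consecutive differences strictly alternate in sign, and length 8 is optimal.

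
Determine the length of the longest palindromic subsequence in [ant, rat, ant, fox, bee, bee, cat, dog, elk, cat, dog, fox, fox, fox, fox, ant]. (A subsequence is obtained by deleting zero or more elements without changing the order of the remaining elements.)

Using dp[i][j] = 2 + dp[i+1][j−1] if the ends match, else max(dp[i+1][j], dp[i][j−1]):
dp[1][16] = 7. A witness is ant fox fox fox fox fox ant at positions 1,4,12,13,14,15,16.

7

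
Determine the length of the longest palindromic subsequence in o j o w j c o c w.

5

One longest palindromic subsequence is wcocw (positions 4,6,7,8,9); it reads the same forward and backward, and the interval DP gives dp[1][9] = 5.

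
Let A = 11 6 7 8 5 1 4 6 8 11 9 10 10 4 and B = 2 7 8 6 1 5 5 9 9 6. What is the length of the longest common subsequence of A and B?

A longest common subsequence is 7, 8, 5, 6 (length 4); the LCS DP confirms no longer common subsequence exists.

4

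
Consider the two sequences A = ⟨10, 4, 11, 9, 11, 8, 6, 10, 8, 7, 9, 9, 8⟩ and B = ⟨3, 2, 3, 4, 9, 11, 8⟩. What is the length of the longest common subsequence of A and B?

Backtracking the LCS table gives one alignment: 4 (A2,B4) → 9 (A4,B5) → 11 (A5,B6) → 8 (A13,B7).
So the longest common subsequence has length 4.

4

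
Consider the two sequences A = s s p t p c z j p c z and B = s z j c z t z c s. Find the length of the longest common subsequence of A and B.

Backtracking the LCS table gives one alignment: s (A2,B1) → z (A7,B2) → j (A8,B3) → c (A10,B4) → z (A11,B7).
So the longest common subsequence has length 5.

5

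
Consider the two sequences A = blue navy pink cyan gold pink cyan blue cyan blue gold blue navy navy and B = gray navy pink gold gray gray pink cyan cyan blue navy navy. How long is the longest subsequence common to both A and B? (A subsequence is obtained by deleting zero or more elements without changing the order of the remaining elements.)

9

Backtracking the LCS table gives one alignment: navy (A2,B2) → pink (A3,B3) → gold (A5,B4) → pink (A6,B7) → cyan (A7,B8) → cyan (A9,B9) → blue (A12,B10) → navy (A13,B11) → navy (A14,B12).
So the longest common subsequence has length 9.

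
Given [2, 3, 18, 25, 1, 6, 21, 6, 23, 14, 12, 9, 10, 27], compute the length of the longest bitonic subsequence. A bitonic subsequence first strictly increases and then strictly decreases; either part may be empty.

One longest bitonic subsequence is 2, 3, 18, 25, 23, 14, 12, 10 (positions 1,2,3,4,9,10,11,13): it rises to 25 then falls. Length 8 is optimal.

8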